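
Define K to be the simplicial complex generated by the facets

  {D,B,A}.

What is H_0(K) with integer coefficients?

H_0 = Z.

Fix the vertex order A < B < D and write every simplex with vertices in increasing order. Then dim K = 2 and the simplices of K are:

  0-simplices (3): A, B, D
  1-simplices (3): AB, AD, BD
  2-simplices (1): ABD

Hence C_0 ≅ Z^3, C_1 ≅ Z^3, C_2 ≅ Z^1.

Boundary ∂_1: C_1 → C_0 is given by ∂[p,q] = [q] − [p].
The 3×3 boundary matrix has rank 2 and Smith normal form diag(1,1).

Boundary ∂_2: C_2 → C_1 sends each 2-simplex [p,q,r] to [q,r] − [p,r] + [p,q]. For instance
  ∂ABD = BD − AD + AB.
As a 3×1 matrix over Z this has rank 1, with invariant factors (1).

From H_k ≅ ker(∂_k) / im(∂_{k+1}) we obtain:

  H_0: rank C_0 − rank ∂_1 = 3 − 2 = 1, and the invariant factors of ∂_1 are all 1, so H_0 = Z.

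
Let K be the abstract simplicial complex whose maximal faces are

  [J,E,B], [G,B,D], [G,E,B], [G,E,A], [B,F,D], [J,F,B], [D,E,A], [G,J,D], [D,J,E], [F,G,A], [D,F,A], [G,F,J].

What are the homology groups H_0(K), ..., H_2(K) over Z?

We work with the vertex ordering A < B < D < E < F < G < J. The simplices of K, each written with vertices in increasing order, are:

  0-simplices (7): A, B, D, E, F, G, J
  1-simplices (18): AD, AE, AF, AG, BD, BE, BF, BG, BJ, DE, DF, DG, DJ, EG, EJ, FG, FJ, GJ
  2-simplices (12): ADE, ADF, AEG, AFG, BDF, BDG, BEG, BEJ, BFJ, DEJ, DGJ, FGJ

so the chain groups are C_0 ≅ Z^7, C_1 ≅ Z^18, C_2 ≅ Z^12.

Boundary ∂_1: C_1 → C_0 sends each edge [p,q] (with p < q) to q − p.
This gives a 7×18 integer matrix of rank 6; reducing to Smith normal form yields diagonal entries (1,1,1,1,1,1).

∂_2: C_2 → C_1 sends each 2-simplex [p,q,r] to [q,r] − [p,r] + [p,q]. For instance
  ∂BDF = DF − BF + BD,
  ∂BDG = DG − BG + BD.
This gives a 18×12 integer matrix of rank 12; reducing to Smith normal form yields diagonal entries (1,1,1,1,1,1,1,1,1,1,1,2).

Reading off H_k = ker ∂_k / im ∂_{k+1}:

  H_0: rank C_0 − rank ∂_1 = 7 − 6 = 1, and the invariant factors of ∂_1 are all 1, so H_0 = Z.
  H_1: rank ker ∂_1 − rank ∂_2 = (18 − 6) − 12 = 0, and ∂_2 has invariant factor 2 > 1, so H_1 = Z_2.
  H_2: rank ker ∂_2 − rank ∂_3 = (12 − 12) − 0 = 0, and there is no ∂_3, so H_2 = 0.

As a check, the Euler characteristic is 7 − 18 + 12 = 1, which agrees with 1 − 0 + 0 = 1.
(K is a triangulation of the real projective plane RP^2.)

H_0 ≅ Z,  H_1 ≅ Z_2,  H_2 = 0.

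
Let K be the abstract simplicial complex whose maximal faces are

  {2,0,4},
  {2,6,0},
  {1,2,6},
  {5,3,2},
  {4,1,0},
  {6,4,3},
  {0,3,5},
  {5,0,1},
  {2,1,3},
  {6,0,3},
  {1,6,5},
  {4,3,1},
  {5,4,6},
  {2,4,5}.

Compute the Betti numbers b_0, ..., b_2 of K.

Take the total order 0 < 1 < 2 < 3 < 4 < 5 < 6 on the vertex set. Then K (dimension 2) consists of the simplices:

  0-simplices (7): [0], [1], [2], [3], [4], [5], [6]
  1-simplices (21): [0,1], [0,2], [0,3], [0,4], [0,5], [0,6], [1,2], [1,3], [1,4], [1,5], [1,6], [2,3], [2,4], [2,5], [2,6], [3,4], [3,5], [3,6], [4,5], [4,6], [5,6]
  2-simplices (14): [0,1,4], [0,1,5], [0,2,4], [0,2,6], [0,3,5], [0,3,6], [1,2,3], [1,2,6], [1,3,4], [1,5,6], [2,3,5], [2,4,5], [3,4,6], [4,5,6]

Hence C_0 ≅ Z^7, C_1 ≅ Z^21, C_2 ≅ Z^14.

∂_1: C_1 → C_0 sends each edge [p,q] (with p < q) to q − p.
The 7×21 boundary matrix has rank 6 and Smith normal form diag(1,1,1,1,1,1).

The boundary map ∂_2: C_2 → C_1 maps a triangle to the signed sum of its edges. For instance
  ∂[3,4,6] = [4,6] − [3,6] + [3,4],
  ∂[0,2,4] = [2,4] − [0,4] + [0,2].
The 21×14 boundary matrix has rank 13 and Smith normal form diag(1,1,1,1,1,1,1,1,1,1,1,1,1).

From H_k ≅ ker(∂_k) / im(∂_{k+1}) we obtain:

  H_0: rank C_0 − rank ∂_1 = 7 − 6 = 1, and the invariant factors of ∂_1 are all 1, so H_0 ≅ Z.
  H_1: rank ker ∂_1 − rank ∂_2 = (21 − 6) − 13 = 2, and the invariant factors of ∂_2 are all 1, so H_1 ≅ Z^2.
  H_2: rank ker ∂_2 − rank ∂_3 = (14 − 13) − 0 = 1, and there is no ∂_3, so H_2 ≅ Z.

(K is a triangulation of the torus T^2.)

Hence the Betti numbers are b_0 = 1, b_1 = 2, b_2 = 1.

b_0 = 1, b_1 = 2, b_2 = 1.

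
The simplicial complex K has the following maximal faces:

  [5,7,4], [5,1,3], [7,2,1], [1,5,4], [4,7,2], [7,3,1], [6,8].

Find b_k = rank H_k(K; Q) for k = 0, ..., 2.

Take the total order 1 < 2 < 3 < 4 < 5 < 6 < 7 < 8 on the vertex set. Then K (dimension 2) consists of the simplices:

  0-simplices (8): [1], [2], [3], [4], [5], [6], [7], [8]
  1-simplices (13): [1,2], [1,3], [1,4], [1,5], [1,7], [2,4], [2,7], [3,5], [3,7], [4,5], [4,7], [5,7], [6,8]
  2-simplices (6): [1,2,7], [1,3,5], [1,3,7], [1,4,5], [2,4,7], [4,5,7]

giving chain groups C_0 ≅ Z^8, C_1 ≅ Z^13, C_2 ≅ Z^6.

Boundary ∂_1: C_1 → C_0 sends each edge [p,q] (with p < q) to q − p. For instance
  ∂[1,3] = [3] − [1].
The 8×13 boundary matrix has rank 6 and Smith normal form diag(1,1,1,1,1,1).

∂_2: C_2 → C_1 sends each 2-simplex [p,q,r] to [q,r] − [p,r] + [p,q]. For instance
  ∂[4,5,7] = [5,7] − [4,7] + [4,5],
  ∂[1,3,7] = [3,7] − [1,7] + [1,3].
The resulting 13×6 matrix has rank 6, and its Smith normal form has invariant factors (1,1,1,1,1,1).

From H_k ≅ ker(∂_k) / im(∂_{k+1}) we obtain:

  H_0: rank C_0 − rank ∂_1 = 8 − 6 = 2, and the invariant factors of ∂_1 are all 1, so H_0 ≅ Z^2.
  H_1: rank ker ∂_1 − rank ∂_2 = (13 − 6) − 6 = 1, and the invariant factors of ∂_2 are all 1, so H_1 ≅ Z.
  H_2: rank ker ∂_2 − rank ∂_3 = (6 − 6) − 0 = 0, and there is no ∂_3, so H_2 ≅ 0.

As a check, the Euler characteristic is 8 − 13 + 6 = 1, which agrees with 2 − 1 + 0 = 1.

Hence the Betti numbers are b_0 = 2, b_1 = 1, b_2 = 0.

b_0 = 2, b_1 = 1, b_2 = 0.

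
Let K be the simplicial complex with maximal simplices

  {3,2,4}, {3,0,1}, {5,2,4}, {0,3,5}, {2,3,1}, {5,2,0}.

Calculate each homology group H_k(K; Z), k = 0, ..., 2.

H_0 = Z,  H_1 = Z,  H_2 = 0.

Order the vertices as 0 < 1 < 2 < 3 < 4 < 5. Listing each simplex with vertices in this order, K has dimension 2 with simplices:

  0-simplices (6): [0], [1], [2], [3], [4], [5]
  1-simplices (12): [0,1], [0,2], [0,3], [0,5], [1,2], [1,3], [2,3], [2,4], [2,5], [3,4], [3,5], [4,5]
  2-simplices (6): [0,1,3], [0,2,5], [0,3,5], [1,2,3], [2,3,4], [2,4,5]

giving chain groups C_0 ≅ Z^6, C_1 ≅ Z^12, C_2 ≅ Z^6.

The boundary map ∂_1: C_1 → C_0 is given by ∂[p,q] = [q] − [p]. For instance
  ∂[3,4] = [4] − [3].
As a 6×12 matrix over Z this has rank 5, with invariant factors (1,1,1,1,1).

∂_2: C_2 → C_1 sends each 2-simplex [p,q,r] to [q,r] − [p,r] + [p,q]. For instance
  ∂[1,2,3] = [2,3] − [1,3] + [1,2],
  ∂[2,3,4] = [3,4] − [2,4] + [2,3].
The 12×6 boundary matrix has rank 6 and Smith normal form diag(1,1,1,1,1,1).

Now H_k = ker ∂_k / im ∂_{k+1}, so:

  H_0: rank C_0 − rank ∂_1 = 6 − 5 = 1, and the invariant factors of ∂_1 are all 1, so H_0 ≅ Z.
  H_1: rank ker ∂_1 − rank ∂_2 = (12 − 5) − 6 = 1, and the invariant factors of ∂_2 are all 1, so H_1 ≅ Z.
  H_2: rank ker ∂_2 − rank ∂_3 = (6 − 6) − 0 = 0, and there is no ∂_3, so H_2 ≅ 0.

(K is a triangulation of the cylinder S^1 x I.)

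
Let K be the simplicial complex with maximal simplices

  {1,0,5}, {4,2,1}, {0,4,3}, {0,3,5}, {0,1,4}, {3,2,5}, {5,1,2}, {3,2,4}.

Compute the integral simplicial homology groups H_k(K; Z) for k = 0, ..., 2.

Fix the vertex order 0 < 1 < 2 < 3 < 4 < 5 and write every simplex with vertices in increasing order. Then dim K = 2 and the simplices of K are:

  0-simplices (6): [0], [1], [2], [3], [4], [5]
  1-simplices (12): [0,1], [0,3], [0,4], [0,5], [1,2], [1,4], [1,5], [2,3], [2,4], [2,5], [3,4], [3,5]
  2-simplices (8): [0,1,4], [0,1,5], [0,3,4], [0,3,5], [1,2,4], [1,2,5], [2,3,4], [2,3,5]

giving chain groups C_0 ≅ Z^6, C_1 ≅ Z^12, C_2 ≅ Z^8.

∂_1: C_1 → C_0 maps an edge to its endpoints' difference, ∂[p,q] = q − p.
The 6×12 boundary matrix has rank 5 and Smith normal form diag(1,1,1,1,1).

The boundary map ∂_2: C_2 → C_1 maps a triangle to the signed sum of its edges. For instance
  ∂[1,2,4] = [2,4] − [1,4] + [1,2],
  ∂[0,1,5] = [1,5] − [0,5] + [0,1].
The 12×8 boundary matrix has rank 7 and Smith normal form diag(1,1,1,1,1,1,1).

Computing H_k = (kernel of ∂_k) / (image of ∂_{k+1}):

  H_0: rank C_0 − rank ∂_1 = 6 − 5 = 1, and the invariant factors of ∂_1 are all 1, so H_0 ≅ Z.
  H_1: rank ker ∂_1 − rank ∂_2 = (12 − 5) − 7 = 0, and the invariant factors of ∂_2 are all 1, so H_1 ≅ 0.
  H_2: rank ker ∂_2 − rank ∂_3 = (8 − 7) − 0 = 1, and there is no ∂_3, so H_2 ≅ Z.

H_0 ≅ Z,  H_1 = 0,  H_2 ≅ Z.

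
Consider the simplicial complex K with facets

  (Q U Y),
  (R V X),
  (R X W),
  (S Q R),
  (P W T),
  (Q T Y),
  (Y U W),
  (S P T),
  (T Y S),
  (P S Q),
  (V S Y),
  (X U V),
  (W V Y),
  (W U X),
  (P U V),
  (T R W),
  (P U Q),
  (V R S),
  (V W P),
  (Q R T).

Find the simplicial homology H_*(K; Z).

Take the total order P < Q < R < S < T < U < V < W < X < Y on the vertex set. Then K (dimension 2) consists of the simplices:

  0-simplices (10): P, Q, R, S, T, U, V, W, X, Y
  1-simplices (30): PQ, PS, PT, PU, PV, PW, QR, QS, QT, QU, QY, RS, RT, RV, RW, RX, ST, SV, SY, TW, TY, UV, UW, UX, UY, VW, VX, VY, WX, WY
  2-simplices (20): PQS, PQU, PST, PTW, PUV, PVW, QRS, QRT, QTY, QUY, RSV, RTW, RVX, RWX, STY, SVY, UVX, UWX, UWY, VWY

so the chain groups are C_0 ≅ Z^10, C_1 ≅ Z^30, C_2 ≅ Z^20.

∂_1: C_1 → C_0 maps an edge to its endpoints' difference, ∂[p,q] = q − p.
As a 10×30 matrix over Z this has rank 9, with invariant factors (1,1,1,1,1,1,1,1,1).

Boundary ∂_2: C_2 → C_1 maps a triangle to the signed sum of its edges. For instance
  ∂RVX = VX − RX + RV,
  ∂QTY = TY − QY + QT.
As a 30×20 matrix over Z this has rank 20, with invariant factors (1,1,1,1,1,1,1,1,1,1,1,1,1,1,1,1,1,1,1,2).

Reading off H_k = ker ∂_k / im ∂_{k+1}:

  H_0: rank C_0 − rank ∂_1 = 10 − 9 = 1, and the invariant factors of ∂_1 are all 1, so H_0 ≅ Z.
  H_1: rank ker ∂_1 − rank ∂_2 = (30 − 9) − 20 = 1, and ∂_2 has invariant factor 2 > 1, so H_1 ≅ Z ⊕ Z/2Z.
  H_2: rank ker ∂_2 − rank ∂_3 = (20 − 20) − 0 = 0, and there is no ∂_3, so H_2 ≅ 0.

(K is a triangulation of the Klein bottle.)

H_0 ≅ Z,  H_1 ≅ Z ⊕ Z/2Z,  H_2 = 0.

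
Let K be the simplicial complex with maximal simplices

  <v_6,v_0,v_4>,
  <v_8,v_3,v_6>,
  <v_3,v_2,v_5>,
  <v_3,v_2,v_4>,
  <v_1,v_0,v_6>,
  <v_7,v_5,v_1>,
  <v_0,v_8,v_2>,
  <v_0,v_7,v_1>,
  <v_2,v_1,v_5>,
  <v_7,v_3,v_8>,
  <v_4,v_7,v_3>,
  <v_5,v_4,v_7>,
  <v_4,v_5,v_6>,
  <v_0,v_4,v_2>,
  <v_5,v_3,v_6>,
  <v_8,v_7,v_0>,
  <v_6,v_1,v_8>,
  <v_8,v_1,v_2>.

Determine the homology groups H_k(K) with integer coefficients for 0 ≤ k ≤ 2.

H_0 ≅ Z,  H_1 ≅ Z × Z/2,  H_2 = 0.

K has 9 vertices, 27 edges, 18 triangles.
rank ∂_0 = 0, rank ∂_1 = 8 ⇒ b_0 = 9 − 0 − 8 = 1; all invariant factors of ∂_1 are 1 so no torsion. So H_0 ≅ Z.
rank ∂_1 = 8, rank ∂_2 = 18 ⇒ b_1 = 27 − 8 − 18 = 1; ∂_2 has invariant factor(s) [2] giving torsion. So H_1 ≅ Z × Z/2.
rank ∂_2 = 18, rank ∂_3 = 0 ⇒ b_2 = 18 − 18 − 0 = 0. So H_2 ≅ 0.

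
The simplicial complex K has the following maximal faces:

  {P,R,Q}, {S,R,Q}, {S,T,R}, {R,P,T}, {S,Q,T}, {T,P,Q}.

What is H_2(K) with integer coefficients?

We work with the vertex ordering P < Q < R < S < T. The simplices of K, each written with vertices in increasing order, are:

  0-simplices (5): P, Q, R, S, T
  1-simplices (9): PQ, PR, PT, QR, QS, QT, RS, RT, ST
  2-simplices (6): PQR, PQT, PRT, QRS, QST, RST

so the chain groups are C_0 ≅ Z^5, C_1 ≅ Z^9, C_2 ≅ Z^6.

∂_1: C_1 → C_0 is given by ∂[p,q] = [q] − [p].
As a 5×9 matrix over Z this has rank 4, with invariant factors (1,1,1,1).

Boundary ∂_2: C_2 → C_1 sends each 2-simplex [p,q,r] to [q,r] − [p,r] + [p,q]. For instance
  ∂PRT = RT − PT + PR,
  ∂RST = ST − RT + RS.
The resulting 9×6 matrix has rank 5, and its Smith normal form has invariant factors (1,1,1,1,1).

Now H_k = ker ∂_k / im ∂_{k+1}, so:

  H_2: rank ker ∂_2 − rank ∂_3 = (6 − 5) − 0 = 1, and there is no ∂_3, so H_2 = Z.

H_2 = Z.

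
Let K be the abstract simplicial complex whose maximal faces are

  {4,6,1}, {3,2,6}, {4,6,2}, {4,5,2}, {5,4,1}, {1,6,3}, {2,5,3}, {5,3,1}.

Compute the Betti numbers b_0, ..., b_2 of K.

Take the total order 1 < 2 < 3 < 4 < 5 < 6 on the vertex set. Then K (dimension 2) consists of the simplices:

  0-simplices (6): [1], [2], [3], [4], [5], [6]
  1-simplices (12): [1,3], [1,4], [1,5], [1,6], [2,3], [2,4], [2,5], [2,6], [3,5], [3,6], [4,5], [4,6]
  2-simplices (8): [1,3,5], [1,3,6], [1,4,5], [1,4,6], [2,3,5], [2,3,6], [2,4,5], [2,4,6]

so the chain groups are C_0 ≅ Z^6, C_1 ≅ Z^12, C_2 ≅ Z^8.

∂_1: C_1 → C_0 maps an edge to its endpoints' difference, ∂[p,q] = q − p. For instance
  ∂[2,5] = [5] − [2].
This gives a 6×12 integer matrix of rank 5; reducing to Smith normal form yields diagonal entries (1,1,1,1,1).

Boundary ∂_2: C_2 → C_1 sends each 2-simplex [p,q,r] to [q,r] − [p,r] + [p,q]. For instance
  ∂[2,4,6] = [4,6] − [2,6] + [2,4],
  ∂[1,3,5] = [3,5] − [1,5] + [1,3].
As a 12×8 matrix over Z this has rank 7, with invariant factors (1,1,1,1,1,1,1).

From H_k ≅ ker(∂_k) / im(∂_{k+1}) we obtain:

  H_0: rank C_0 − rank ∂_1 = 6 − 5 = 1, and the invariant factors of ∂_1 are all 1, so H_0 ≅ Z.
  H_1: rank ker ∂_1 − rank ∂_2 = (12 − 5) − 7 = 0, and the invariant factors of ∂_2 are all 1, so H_1 ≅ 0.
  H_2: rank ker ∂_2 − rank ∂_3 = (8 − 7) − 0 = 1, and there is no ∂_3, so H_2 ≅ Z.

As a check, the Euler characteristic is 6 − 12 + 8 = 2, which agrees with 1 − 0 + 1 = 2.
(K is a triangulation of the 2-sphere S^2.)

Hence the Betti numbers are b_0 = 1, b_1 = 0, b_2 = 1.

b_0 = 1, b_1 = 0, b_2 = 1.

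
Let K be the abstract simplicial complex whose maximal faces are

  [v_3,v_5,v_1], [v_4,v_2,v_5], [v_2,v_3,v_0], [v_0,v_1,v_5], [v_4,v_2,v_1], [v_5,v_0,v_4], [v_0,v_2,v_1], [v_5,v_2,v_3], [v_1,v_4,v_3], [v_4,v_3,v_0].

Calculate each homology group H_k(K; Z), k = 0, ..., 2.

H_0 = Z,  H_1 = Z/2Z,  H_2 = 0.

Order the vertices as v_0 < v_1 < v_2 < v_3 < v_4 < v_5. Listing each simplex with vertices in this order, K has dimension 2 with simplices:

  0-simplices (6): [v_0], [v_1], [v_2], [v_3], [v_4], [v_5]
  1-simplices (15): (15 of them)
  2-simplices (10): [v_0,v_1,v_2], [v_0,v_1,v_5], [v_0,v_2,v_3], [v_0,v_3,v_4], [v_0,v_4,v_5], [v_1,v_2,v_4], [v_1,v_3,v_4], [v_1,v_3,v_5], [v_2,v_3,v_5], [v_2,v_4,v_5]

so the chain groups are C_0 ≅ Z^6, C_1 ≅ Z^15, C_2 ≅ Z^10.

∂_1: C_1 → C_0 sends each edge [p,q] (with p < q) to q − p. For instance
  ∂[v_0,v_4] = [v_4] − [v_0].
The resulting 6×15 matrix has rank 5, and its Smith normal form has invariant factors (1,1,1,1,1).

Boundary ∂_2: C_2 → C_1 maps a triangle to the signed sum of its edges. For instance
  ∂[v_0,v_4,v_5] = [v_4,v_5] − [v_0,v_5] + [v_0,v_4],
  ∂[v_1,v_3,v_4] = [v_3,v_4] − [v_1,v_4] + [v_1,v_3].
The 15×10 boundary matrix has rank 10 and Smith normal form diag(1,1,1,1,1,1,1,1,1,2).

Computing H_k = (kernel of ∂_k) / (image of ∂_{k+1}):

  H_0: rank C_0 − rank ∂_1 = 6 − 5 = 1, and the invariant factors of ∂_1 are all 1, so H_0 ≅ Z.
  H_1: rank ker ∂_1 − rank ∂_2 = (15 − 5) − 10 = 0, and ∂_2 has invariant factor 2 > 1, so H_1 ≅ Z/2Z.
  H_2: rank ker ∂_2 − rank ∂_3 = (10 − 10) − 0 = 0, and there is no ∂_3, so H_2 ≅ 0.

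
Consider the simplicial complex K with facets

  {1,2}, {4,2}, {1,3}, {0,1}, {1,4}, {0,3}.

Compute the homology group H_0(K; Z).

Take the total order 0 < 1 < 2 < 3 < 4 on the vertex set. Then K (dimension 1) consists of the simplices:

  0-simplices (5): [0], [1], [2], [3], [4]
  1-simplices (6): [0,1], [0,3], [1,2], [1,3], [1,4], [2,4]

giving chain groups C_0 ≅ Z^5, C_1 ≅ Z^6.

Boundary ∂_1: C_1 → C_0 is given by ∂[p,q] = [q] − [p].
As a 5×6 matrix over Z this has rank 4, with invariant factors (1,1,1,1).

Reading off H_k = ker ∂_k / im ∂_{k+1}:

  H_0: rank C_0 − rank ∂_1 = 5 − 4 = 1, and the invariant factors of ∂_1 are all 1, so H_0 ≅ Z.

(K is a triangulation of a wedge of 2 circles.)

H_0 = Z.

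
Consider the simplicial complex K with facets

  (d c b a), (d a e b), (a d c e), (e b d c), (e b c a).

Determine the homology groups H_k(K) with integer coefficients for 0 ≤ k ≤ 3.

H_0 = Z,  H_1 = 0,  H_2 = 0,  H_3 = Z.

We work with the vertex ordering a < b < c < d < e. The simplices of K, each written with vertices in increasing order, are:

  0-simplices (5): a, b, c, d, e
  1-simplices (10): ab, ac, ad, ae, bc, bd, be, cd, ce, de
  2-simplices (10): abc, abd, abe, acd, ace, ade, bcd, bce, bde, cde
  3-simplices (5): abcd, abce, abde, acde, bcde

so the chain groups are C_0 ≅ Z^5, C_1 ≅ Z^10, C_2 ≅ Z^10, C_3 ≅ Z^5.

Boundary ∂_1: C_1 → C_0 sends each edge [p,q] (with p < q) to q − p. For instance
  ∂ce = e − c.
As a 5×10 matrix over Z this has rank 4, with invariant factors (1,1,1,1).

∂_2: C_2 → C_1 sends each 2-simplex [p,q,r] to [q,r] − [p,r] + [p,q]. For instance
  ∂abc = bc − ac + ab,
  ∂bde = de − be + bd.
The 10×10 boundary matrix has rank 6 and Smith normal form diag(1,1,1,1,1,1).

The boundary map ∂_3: C_3 → C_2 sends each 3-simplex σ to the alternating sum Σ_i (−1)^i (σ with its i-th vertex removed). For instance
  ∂abce = bce − ace + abe − abc,
  ∂abcd = bcd − acd + abd − abc.
As a 10×5 matrix over Z this has rank 4, with invariant factors (1,1,1,1).

From H_k ≅ ker(∂_k) / im(∂_{k+1}) we obtain:

  H_0: rank C_0 − rank ∂_1 = 5 − 4 = 1, and the invariant factors of ∂_1 are all 1, so H_0 = Z.
  H_1: rank ker ∂_1 − rank ∂_2 = (10 − 4) − 6 = 0, and the invariant factors of ∂_2 are all 1, so H_1 = 0.
  H_2: rank ker ∂_2 − rank ∂_3 = (10 − 6) − 4 = 0, and the invariant factors of ∂_3 are all 1, so H_2 = 0.
  H_3: rank ker ∂_3 − rank ∂_4 = (5 − 4) − 0 = 1, and there is no ∂_4, so H_3 = Z.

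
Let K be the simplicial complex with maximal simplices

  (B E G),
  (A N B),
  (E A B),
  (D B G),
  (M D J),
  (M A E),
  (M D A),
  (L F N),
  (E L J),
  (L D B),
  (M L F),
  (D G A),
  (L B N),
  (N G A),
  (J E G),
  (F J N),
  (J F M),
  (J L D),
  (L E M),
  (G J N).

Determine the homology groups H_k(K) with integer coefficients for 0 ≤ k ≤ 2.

H_0 = Z,  H_1 = Z ⊕ Z/2Z,  H_2 = 0.

We work with the vertex ordering A < B < D < E < F < G < J < L < M < N. The simplices of K, each written with vertices in increasing order, are:

  0-simplices (10): A, B, D, E, F, G, J, L, M, N
  1-simplices (30): AB, AD, AE, AG, AM, AN, BD, BE, BG, BL, BN, DG, DJ, DL, DM, EG, EJ, EL, EM, FJ, FL, FM, FN, GJ, GN, JL, JM, JN, LM, LN
  2-simplices (20): ABE, ABN, ADG, ADM, AEM, AGN, BDG, BDL, BEG, BLN, DJL, DJM, EGJ, EJL, ELM, FJM, FJN, FLM, FLN, GJN

Hence C_0 ≅ Z^10, C_1 ≅ Z^30, C_2 ≅ Z^20.

∂_1: C_1 → C_0 is given by ∂[p,q] = [q] − [p].
The 10×30 boundary matrix has rank 9 and Smith normal form diag(1,1,1,1,1,1,1,1,1).

∂_2: C_2 → C_1 sends each 2-simplex [p,q,r] to [q,r] − [p,r] + [p,q]. For instance
  ∂ABN = BN − AN + AB,
  ∂EGJ = GJ − EJ + EG.
The 30×20 boundary matrix has rank 20 and Smith normal form diag(1,1,1,1,1,1,1,1,1,1,1,1,1,1,1,1,1,1,1,2).

Computing H_k = (kernel of ∂_k) / (image of ∂_{k+1}):

  H_0: rank C_0 − rank ∂_1 = 10 − 9 = 1, and the invariant factors of ∂_1 are all 1, so H_0 = Z.
  H_1: rank ker ∂_1 − rank ∂_2 = (30 − 9) − 20 = 1, and ∂_2 has invariant factor 2 > 1, so H_1 = Z ⊕ Z/2Z.
  H_2: rank ker ∂_2 − rank ∂_3 = (20 − 20) − 0 = 0, and there is no ∂_3, so H_2 = 0.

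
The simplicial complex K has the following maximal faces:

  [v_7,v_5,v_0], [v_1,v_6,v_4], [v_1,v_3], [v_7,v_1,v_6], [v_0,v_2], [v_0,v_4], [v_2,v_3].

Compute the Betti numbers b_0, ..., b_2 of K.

K has 8 vertices, 12 edges, 3 triangles.
rank ∂_0 = 0, rank ∂_1 = 7 ⇒ b_0 = 8 − 0 − 7 = 1; all invariant factors of ∂_1 are 1 so no torsion. So H_0 ≅ Z.
rank ∂_1 = 7, rank ∂_2 = 3 ⇒ b_1 = 12 − 7 − 3 = 2; all invariant factors of ∂_2 are 1 so no torsion. So H_1 ≅ Z^2.
rank ∂_2 = 3, rank ∂_3 = 0 ⇒ b_2 = 3 − 3 − 0 = 0. So H_2 ≅ 0.

b_0 = 1, b_1 = 2, b_2 = 0.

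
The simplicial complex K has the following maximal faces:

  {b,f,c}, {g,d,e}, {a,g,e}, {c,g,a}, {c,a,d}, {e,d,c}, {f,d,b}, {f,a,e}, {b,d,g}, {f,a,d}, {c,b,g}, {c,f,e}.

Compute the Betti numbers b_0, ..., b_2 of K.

b_0 = 1, b_1 = 0, b_2 = 0.

K has 7 vertices, 18 edges, 12 triangles.
rank ∂_0 = 0, rank ∂_1 = 6 ⇒ b_0 = 7 − 0 − 6 = 1; all invariant factors of ∂_1 are 1 so no torsion. So H_0 ≅ Z.
rank ∂_1 = 6, rank ∂_2 = 12 ⇒ b_1 = 18 − 6 − 12 = 0; ∂_2 has invariant factor(s) [2] giving torsion. So H_1 ≅ Z/2.
rank ∂_2 = 12, rank ∂_3 = 0 ⇒ b_2 = 12 − 12 − 0 = 0. So H_2 ≅ 0.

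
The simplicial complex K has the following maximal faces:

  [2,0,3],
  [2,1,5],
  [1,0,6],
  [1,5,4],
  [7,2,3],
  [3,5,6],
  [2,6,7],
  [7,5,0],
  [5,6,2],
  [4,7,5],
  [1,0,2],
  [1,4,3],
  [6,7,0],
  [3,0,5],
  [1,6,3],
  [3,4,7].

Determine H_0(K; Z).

H_0 ≅ Z.

Take the total order 0 < 1 < 2 < 3 < 4 < 5 < 6 < 7 on the vertex set. Then K (dimension 2) consists of the simplices:

  0-simplices (8): [0], [1], [2], [3], [4], [5], [6], [7]
  1-simplices (24): (24 of them)
  2-simplices (16): [0,1,2], [0,1,6], [0,2,3], [0,3,5], [0,5,7], [0,6,7], [1,2,5], [1,3,4], [1,3,6], [1,4,5], [2,3,7], [2,5,6], [2,6,7], [3,4,7], [3,5,6], [4,5,7]

giving chain groups C_0 ≅ Z^8, C_1 ≅ Z^24, C_2 ≅ Z^16.

Boundary ∂_1: C_1 → C_0 is given by ∂[p,q] = [q] − [p].
The resulting 8×24 matrix has rank 7, and its Smith normal form has invariant factors (1,1,1,1,1,1,1).

∂_2: C_2 → C_1 maps a triangle to the signed sum of its edges. For instance
  ∂[1,4,5] = [4,5] − [1,5] + [1,4],
  ∂[0,1,6] = [1,6] − [0,6] + [0,1].
The resulting 24×16 matrix has rank 15, and its Smith normal form has invariant factors (1,1,1,1,1,1,1,1,1,1,1,1,1,1,1).

From H_k ≅ ker(∂_k) / im(∂_{k+1}) we obtain:

  H_0: rank C_0 − rank ∂_1 = 8 − 7 = 1, and the invariant factors of ∂_1 are all 1, so H_0 ≅ Z.

(K is a triangulation of the torus T^2.)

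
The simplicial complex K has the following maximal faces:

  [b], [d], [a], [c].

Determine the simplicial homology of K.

Take the total order a < b < c < d on the vertex set. Then K (dimension 0) consists of the simplices:

  0-simplices (4): a, b, c, d

so the chain groups are C_0 ≅ Z^4.

From H_k ≅ ker(∂_k) / im(∂_{k+1}) we obtain:

  H_0: rank C_0 − rank ∂_1 = 4 − 0 = 4, and there is no ∂_1, so H_0 = Z^4.

H_0 ≅ Z^4.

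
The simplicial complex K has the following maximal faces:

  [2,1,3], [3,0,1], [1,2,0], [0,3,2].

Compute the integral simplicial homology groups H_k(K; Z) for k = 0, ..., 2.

We work with the vertex ordering 0 < 1 < 2 < 3. The simplices of K, each written with vertices in increasing order, are:

  0-simplices (4): [0], [1], [2], [3]
  1-simplices (6): [0,1], [0,2], [0,3], [1,2], [1,3], [2,3]
  2-simplices (4): [0,1,2], [0,1,3], [0,2,3], [1,2,3]

so the chain groups are C_0 ≅ Z^4, C_1 ≅ Z^6, C_2 ≅ Z^4.

The boundary map ∂_1: C_1 → C_0 sends each edge [p,q] (with p < q) to q − p. For instance
  ∂[2,3] = [3] − [2].
The 4×6 boundary matrix has rank 3 and Smith normal form diag(1,1,1).

∂_2: C_2 → C_1 sends each 2-simplex [p,q,r] to [q,r] − [p,r] + [p,q]. For instance
  ∂[0,1,3] = [1,3] − [0,3] + [0,1],
  ∂[1,2,3] = [2,3] − [1,3] + [1,2].
As a 6×4 matrix over Z this has rank 3, with invariant factors (1,1,1).

Reading off H_k = ker ∂_k / im ∂_{k+1}:

  H_0: rank C_0 − rank ∂_1 = 4 − 3 = 1, and the invariant factors of ∂_1 are all 1, so H_0 = Z.
  H_1: rank ker ∂_1 − rank ∂_2 = (6 − 3) − 3 = 0, and the invariant factors of ∂_2 are all 1, so H_1 = 0.
  H_2: rank ker ∂_2 − rank ∂_3 = (4 − 3) − 0 = 1, and there is no ∂_3, so H_2 = Z.

H_0 = Z,  H_1 = 0,  H_2 = Z.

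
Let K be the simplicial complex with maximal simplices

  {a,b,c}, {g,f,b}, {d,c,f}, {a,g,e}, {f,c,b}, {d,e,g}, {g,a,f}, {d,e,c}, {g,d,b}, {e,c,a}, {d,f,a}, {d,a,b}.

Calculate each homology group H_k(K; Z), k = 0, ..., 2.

H_0 = Z,  H_1 = Z_2,  H_2 = 0.

Take the total order a < b < c < d < e < f < g on the vertex set. Then K (dimension 2) consists of the simplices:

  0-simplices (7): a, b, c, d, e, f, g
  1-simplices (18): ab, ac, ad, ae, af, ag, bc, bd, bf, bg, cd, ce, cf, de, df, dg, eg, fg
  2-simplices (12): abc, abd, ace, adf, aeg, afg, bcf, bdg, bfg, cde, cdf, deg

so the chain groups are C_0 ≅ Z^7, C_1 ≅ Z^18, C_2 ≅ Z^12.

Boundary ∂_1: C_1 → C_0 is given by ∂[p,q] = [q] − [p]. For instance
  ∂ae = e − a.
This gives a 7×18 integer matrix of rank 6; reducing to Smith normal form yields diagonal entries (1,1,1,1,1,1).

∂_2: C_2 → C_1 maps a triangle to the signed sum of its edges. For instance
  ∂aeg = eg − ag + ae,
  ∂cde = de − ce + cd.
The 18×12 boundary matrix has rank 12 and Smith normal form diag(1,1,1,1,1,1,1,1,1,1,1,2).

Reading off H_k = ker ∂_k / im ∂_{k+1}:

  H_0: rank C_0 − rank ∂_1 = 7 − 6 = 1, and the invariant factors of ∂_1 are all 1, so H_0 ≅ Z.
  H_1: rank ker ∂_1 − rank ∂_2 = (18 − 6) − 12 = 0, and ∂_2 has invariant factor 2 > 1, so H_1 ≅ Z_2.
  H_2: rank ker ∂_2 − rank ∂_3 = (12 − 12) − 0 = 0, and there is no ∂_3, so H_2 ≅ 0.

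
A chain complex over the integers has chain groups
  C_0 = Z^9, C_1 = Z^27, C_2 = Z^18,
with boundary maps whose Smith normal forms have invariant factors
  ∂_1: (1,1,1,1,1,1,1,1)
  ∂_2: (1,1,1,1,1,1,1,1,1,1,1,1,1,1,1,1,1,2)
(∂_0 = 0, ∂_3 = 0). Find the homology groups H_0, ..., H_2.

H_0 = Z,  H_1 = Z ⊕ Z/2Z,  H_2 = 0.

H_0: b_0 = 9 − 0 − 8 = 1; torsion from ∂_1 factors > 1: none. So H_0 = Z.
H_1: b_1 = 27 − 8 − 18 = 1; torsion from ∂_2 factors > 1: [2]. So H_1 = Z ⊕ Z/2Z.
H_2: b_2 = 18 − 18 − 0 = 0; torsion from ∂_3 factors > 1: none. So H_2 = 0.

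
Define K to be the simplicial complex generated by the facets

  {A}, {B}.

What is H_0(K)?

H_0 = Z^2.

Take the total order A < B on the vertex set. Then K (dimension 0) consists of the simplices:

  0-simplices (2): A, B

giving chain groups C_0 ≅ Z^2.

Now H_k = ker ∂_k / im ∂_{k+1}, so:

  H_0: rank C_0 − rank ∂_1 = 2 − 0 = 2, and there is no ∂_1, so H_0 ≅ Z^2.

(K is a triangulation of a set of 2 points.)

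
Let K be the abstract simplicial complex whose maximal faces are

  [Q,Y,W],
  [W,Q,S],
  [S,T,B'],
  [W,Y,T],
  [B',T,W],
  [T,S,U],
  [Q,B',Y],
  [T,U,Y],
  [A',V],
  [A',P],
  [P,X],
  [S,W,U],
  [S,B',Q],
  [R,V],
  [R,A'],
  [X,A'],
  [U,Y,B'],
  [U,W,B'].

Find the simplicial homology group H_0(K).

Order the vertices as P < Q < R < S < T < U < V < W < X < Y < A' < B'. Listing each simplex with vertices in this order, K has dimension 2 with simplices:

  0-simplices (12): [P], [Q], [R], [S], [T], [U], [V], [W], [X], [Y], [A'], [B']
  1-simplices (24): (24 of them)
  2-simplices (12): [Q,S,W], [Q,S,B'], [Q,W,Y], [Q,Y,B'], [S,T,U], [S,T,B'], [S,U,W], [T,U,Y], [T,W,Y], [T,W,B'], [U,W,B'], [U,Y,B']

giving chain groups C_0 ≅ Z^12, C_1 ≅ Z^24, C_2 ≅ Z^12.

The boundary map ∂_1: C_1 → C_0 maps an edge to its endpoints' difference, ∂[p,q] = q − p.
This gives a 12×24 integer matrix of rank 10; reducing to Smith normal form yields diagonal entries (1,1,1,1,1,1,1,1,1,1).

∂_2: C_2 → C_1 acts by ∂[p,q,r] = [q,r] − [p,r] + [p,q]. For instance
  ∂[S,U,W] = [U,W] − [S,W] + [S,U],
  ∂[S,T,U] = [T,U] − [S,U] + [S,T].
As a 24×12 matrix over Z this has rank 12, with invariant factors (1,1,1,1,1,1,1,1,1,1,1,2).

Computing H_k = (kernel of ∂_k) / (image of ∂_{k+1}):

  H_0: rank C_0 − rank ∂_1 = 12 − 10 = 2, and the invariant factors of ∂_1 are all 1, so H_0 ≅ Z^2.

H_0 = Z^2.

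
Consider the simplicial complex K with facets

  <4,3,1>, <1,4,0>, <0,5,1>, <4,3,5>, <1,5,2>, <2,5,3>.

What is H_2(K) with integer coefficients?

H_2 = 0.

Order the vertices as 0 < 1 < 2 < 3 < 4 < 5. Listing each simplex with vertices in this order, K has dimension 2 with simplices:

  0-simplices (6): [0], [1], [2], [3], [4], [5]
  1-simplices (12): [0,1], [0,4], [0,5], [1,2], [1,3], [1,4], [1,5], [2,3], [2,5], [3,4], [3,5], [4,5]
  2-simplices (6): [0,1,4], [0,1,5], [1,2,5], [1,3,4], [2,3,5], [3,4,5]

giving chain groups C_0 ≅ Z^6, C_1 ≅ Z^12, C_2 ≅ Z^6.

The boundary map ∂_1: C_1 → C_0 sends each edge [p,q] (with p < q) to q − p. For instance
  ∂[3,4] = [4] − [3].
This gives a 6×12 integer matrix of rank 5; reducing to Smith normal form yields diagonal entries (1,1,1,1,1).

The boundary map ∂_2: C_2 → C_1 sends each 2-simplex [p,q,r] to [q,r] − [p,r] + [p,q]. For instance
  ∂[0,1,5] = [1,5] − [0,5] + [0,1],
  ∂[1,2,5] = [2,5] − [1,5] + [1,2].
As a 12×6 matrix over Z this has rank 6, with invariant factors (1,1,1,1,1,1).

Computing H_k = (kernel of ∂_k) / (image of ∂_{k+1}):

  H_2: rank ker ∂_2 − rank ∂_3 = (6 − 6) − 0 = 0, and there is no ∂_3, so H_2 = 0.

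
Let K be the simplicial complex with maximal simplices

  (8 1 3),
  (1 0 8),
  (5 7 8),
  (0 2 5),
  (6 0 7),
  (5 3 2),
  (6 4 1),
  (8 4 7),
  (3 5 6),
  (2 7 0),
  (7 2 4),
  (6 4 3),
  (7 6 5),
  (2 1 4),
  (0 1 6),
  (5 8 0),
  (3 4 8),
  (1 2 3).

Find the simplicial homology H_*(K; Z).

Order the vertices as 0 < 1 < 2 < 3 < 4 < 5 < 6 < 7 < 8. Listing each simplex with vertices in this order, K has dimension 2 with simplices:

  0-simplices (9): [0], [1], [2], [3], [4], [5], [6], [7], [8]
  1-simplices (27): (27 of them)
  2-simplices (18): [0,1,6], [0,1,8], [0,2,5], [0,2,7], [0,5,8], [0,6,7], [1,2,3], [1,2,4], [1,3,8], [1,4,6], [2,3,5], [2,4,7], [3,4,6], [3,4,8], [3,5,6], [4,7,8], [5,6,7], [5,7,8]

giving chain groups C_0 ≅ Z^9, C_1 ≅ Z^27, C_2 ≅ Z^18.

The boundary map ∂_1: C_1 → C_0 is given by ∂[p,q] = [q] − [p].
The 9×27 boundary matrix has rank 8 and Smith normal form diag(1,1,1,1,1,1,1,1).

∂_2: C_2 → C_1 acts by ∂[p,q,r] = [q,r] − [p,r] + [p,q]. For instance
  ∂[0,6,7] = [6,7] − [0,7] + [0,6],
  ∂[1,4,6] = [4,6] − [1,6] + [1,4].
This gives a 27×18 integer matrix of rank 18; reducing to Smith normal form yields diagonal entries (1,1,1,1,1,1,1,1,1,1,1,1,1,1,1,1,1,2).

Reading off H_k = ker ∂_k / im ∂_{k+1}:

  H_0: rank C_0 − rank ∂_1 = 9 − 8 = 1, and the invariant factors of ∂_1 are all 1, so H_0 = Z.
  H_1: rank ker ∂_1 − rank ∂_2 = (27 − 8) − 18 = 1, and ∂_2 has invariant factor 2 > 1, so H_1 = Z ⊕ Z/2Z.
  H_2: rank ker ∂_2 − rank ∂_3 = (18 − 18) − 0 = 0, and there is no ∂_3, so H_2 = 0.

H_0 ≅ Z,  H_1 ≅ Z ⊕ Z/2Z,  H_2 = 0.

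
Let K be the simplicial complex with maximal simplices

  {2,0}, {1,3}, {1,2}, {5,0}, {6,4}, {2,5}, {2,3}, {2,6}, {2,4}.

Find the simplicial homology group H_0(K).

H_0 = Z.

Take the total order 0 < 1 < 2 < 3 < 4 < 5 < 6 on the vertex set. Then K (dimension 1) consists of the simplices:

  0-simplices (7): [0], [1], [2], [3], [4], [5], [6]
  1-simplices (9): [0,2], [0,5], [1,2], [1,3], [2,3], [2,4], [2,5], [2,6], [4,6]

so the chain groups are C_0 ≅ Z^7, C_1 ≅ Z^9.

The boundary map ∂_1: C_1 → C_0 maps an edge to its endpoints' difference, ∂[p,q] = q − p.
The resulting 7×9 matrix has rank 6, and its Smith normal form has invariant factors (1,1,1,1,1,1).

Reading off H_k = ker ∂_k / im ∂_{k+1}:

  H_0: rank C_0 − rank ∂_1 = 7 − 6 = 1, and the invariant factors of ∂_1 are all 1, so H_0 = Z.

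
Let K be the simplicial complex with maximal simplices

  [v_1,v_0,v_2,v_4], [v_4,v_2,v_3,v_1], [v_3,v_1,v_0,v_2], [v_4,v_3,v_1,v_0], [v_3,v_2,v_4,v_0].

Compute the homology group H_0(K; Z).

H_0 = Z.

Fix the vertex order v_0 < v_1 < v_2 < v_3 < v_4 and write every simplex with vertices in increasing order. Then dim K = 3 and the simplices of K are:

  0-simplices (5): [v_0], [v_1], [v_2], [v_3], [v_4]
  1-simplices (10): [v_0,v_1], [v_0,v_2], [v_0,v_3], [v_0,v_4], [v_1,v_2], [v_1,v_3], [v_1,v_4], [v_2,v_3], [v_2,v_4], [v_3,v_4]
  2-simplices (10): [v_0,v_1,v_2], [v_0,v_1,v_3], [v_0,v_1,v_4], [v_0,v_2,v_3], [v_0,v_2,v_4], [v_0,v_3,v_4], [v_1,v_2,v_3], [v_1,v_2,v_4], [v_1,v_3,v_4], [v_2,v_3,v_4]
  3-simplices (5): [v_0,v_1,v_2,v_3], [v_0,v_1,v_2,v_4], [v_0,v_1,v_3,v_4], [v_0,v_2,v_3,v_4], [v_1,v_2,v_3,v_4]

Hence C_0 ≅ Z^5, C_1 ≅ Z^10, C_2 ≅ Z^10, C_3 ≅ Z^5.

∂_1: C_1 → C_0 is given by ∂[p,q] = [q] − [p]. For instance
  ∂[v_0,v_4] = [v_4] − [v_0].
This gives a 5×10 integer matrix of rank 4; reducing to Smith normal form yields diagonal entries (1,1,1,1).

Boundary ∂_2: C_2 → C_1 acts by ∂[p,q,r] = [q,r] − [p,r] + [p,q]. For instance
  ∂[v_1,v_2,v_3] = [v_2,v_3] − [v_1,v_3] + [v_1,v_2],
  ∂[v_2,v_3,v_4] = [v_3,v_4] − [v_2,v_4] + [v_2,v_3].
This gives a 10×10 integer matrix of rank 6; reducing to Smith normal form yields diagonal entries (1,1,1,1,1,1).

The boundary map ∂_3: C_3 → C_2 sends each 3-simplex σ to the alternating sum Σ_i (−1)^i (σ with its i-th vertex removed). For instance
  ∂[v_0,v_1,v_2,v_4] = [v_1,v_2,v_4] − [v_0,v_2,v_4] + [v_0,v_1,v_4] − [v_0,v_1,v_2],
  ∂[v_0,v_1,v_2,v_3] = [v_1,v_2,v_3] − [v_0,v_2,v_3] + [v_0,v_1,v_3] − [v_0,v_1,v_2].
As a 10×5 matrix over Z this has rank 4, with invariant factors (1,1,1,1).

From H_k ≅ ker(∂_k) / im(∂_{k+1}) we obtain:

  H_0: rank C_0 − rank ∂_1 = 5 − 4 = 1, and the invariant factors of ∂_1 are all 1, so H_0 ≅ Z.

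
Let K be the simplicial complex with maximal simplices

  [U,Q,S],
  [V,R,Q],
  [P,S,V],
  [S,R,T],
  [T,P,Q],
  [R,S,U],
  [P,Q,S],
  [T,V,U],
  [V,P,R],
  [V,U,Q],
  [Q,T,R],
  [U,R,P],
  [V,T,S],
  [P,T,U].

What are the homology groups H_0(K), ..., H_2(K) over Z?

K has 7 vertices, 21 edges, 14 triangles.
rank ∂_0 = 0, rank ∂_1 = 6 ⇒ b_0 = 7 − 0 − 6 = 1; all invariant factors of ∂_1 are 1 so no torsion. So H_0 = Z.
rank ∂_1 = 6, rank ∂_2 = 13 ⇒ b_1 = 21 − 6 − 13 = 2; all invariant factors of ∂_2 are 1 so no torsion. So H_1 = Z^2.
rank ∂_2 = 13, rank ∂_3 = 0 ⇒ b_2 = 14 − 13 − 0 = 1. So H_2 = Z.

H_0 ≅ Z,  H_1 ≅ Z^2,  H_2 ≅ Z.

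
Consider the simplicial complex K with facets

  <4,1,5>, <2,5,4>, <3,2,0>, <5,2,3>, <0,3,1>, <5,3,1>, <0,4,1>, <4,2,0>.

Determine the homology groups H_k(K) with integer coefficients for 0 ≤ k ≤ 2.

Take the total order 0 < 1 < 2 < 3 < 4 < 5 on the vertex set. Then K (dimension 2) consists of the simplices:

  0-simplices (6): [0], [1], [2], [3], [4], [5]
  1-simplices (12): [0,1], [0,2], [0,3], [0,4], [1,3], [1,4], [1,5], [2,3], [2,4], [2,5], [3,5], [4,5]
  2-simplices (8): [0,1,3], [0,1,4], [0,2,3], [0,2,4], [1,3,5], [1,4,5], [2,3,5], [2,4,5]

Hence C_0 ≅ Z^6, C_1 ≅ Z^12, C_2 ≅ Z^8.

Boundary ∂_1: C_1 → C_0 maps an edge to its endpoints' difference, ∂[p,q] = q − p.
This gives a 6×12 integer matrix of rank 5; reducing to Smith normal form yields diagonal entries (1,1,1,1,1).

Boundary ∂_2: C_2 → C_1 acts by ∂[p,q,r] = [q,r] − [p,r] + [p,q]. For instance
  ∂[0,1,4] = [1,4] − [0,4] + [0,1],
  ∂[1,4,5] = [4,5] − [1,5] + [1,4].
As a 12×8 matrix over Z this has rank 7, with invariant factors (1,1,1,1,1,1,1).

Reading off H_k = ker ∂_k / im ∂_{k+1}:

  H_0: rank C_0 − rank ∂_1 = 6 − 5 = 1, and the invariant factors of ∂_1 are all 1, so H_0 ≅ Z.
  H_1: rank ker ∂_1 − rank ∂_2 = (12 − 5) − 7 = 0, and the invariant factors of ∂_2 are all 1, so H_1 ≅ 0.
  H_2: rank ker ∂_2 − rank ∂_3 = (8 − 7) − 0 = 1, and there is no ∂_3, so H_2 ≅ Z.

H_0 ≅ Z,  H_1 = 0,  H_2 ≅ Z.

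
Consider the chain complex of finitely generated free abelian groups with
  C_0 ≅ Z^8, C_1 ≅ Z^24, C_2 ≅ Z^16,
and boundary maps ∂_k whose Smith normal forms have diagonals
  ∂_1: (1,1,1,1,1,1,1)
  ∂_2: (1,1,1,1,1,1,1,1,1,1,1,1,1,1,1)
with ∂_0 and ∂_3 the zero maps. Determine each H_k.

H_0 ≅ Z,  H_1 ≅ Z^2,  H_2 ≅ Z.

H_0: b_0 = 8 − 0 − 7 = 1; torsion from ∂_1 factors > 1: none. So H_0 ≅ Z.
H_1: b_1 = 24 − 7 − 15 = 2; torsion from ∂_2 factors > 1: none. So H_1 ≅ Z^2.
H_2: b_2 = 16 − 15 − 0 = 1; torsion from ∂_3 factors > 1: none. So H_2 ≅ Z.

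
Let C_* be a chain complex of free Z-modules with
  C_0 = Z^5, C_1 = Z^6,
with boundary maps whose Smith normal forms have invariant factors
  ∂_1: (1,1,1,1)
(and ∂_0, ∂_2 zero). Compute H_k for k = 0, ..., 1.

H_0 ≅ Z,  H_1 ≅ Z^2.

H_0: b_0 = 5 − 0 − 4 = 1; torsion from ∂_1 factors > 1: none. So H_0 ≅ Z.
H_1: b_1 = 6 − 4 − 0 = 2; torsion from ∂_2 factors > 1: none. So H_1 ≅ Z^2.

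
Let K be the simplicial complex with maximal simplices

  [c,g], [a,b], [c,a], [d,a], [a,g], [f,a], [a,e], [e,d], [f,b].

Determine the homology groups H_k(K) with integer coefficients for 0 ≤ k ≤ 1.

We work with the vertex ordering a < b < c < d < e < f < g. The simplices of K, each written with vertices in increasing order, are:

  0-simplices (7): a, b, c, d, e, f, g
  1-simplices (9): ab, ac, ad, ae, af, ag, bf, cg, de

so the chain groups are C_0 ≅ Z^7, C_1 ≅ Z^9.

The boundary map ∂_1: C_1 → C_0 is given by ∂[p,q] = [q] − [p]. For instance
  ∂af = f − a.
This gives a 7×9 integer matrix of rank 6; reducing to Smith normal form yields diagonal entries (1,1,1,1,1,1).

Reading off H_k = ker ∂_k / im ∂_{k+1}:

  H_0: rank C_0 − rank ∂_1 = 7 − 6 = 1, and the invariant factors of ∂_1 are all 1, so H_0 ≅ Z.
  H_1: rank ker ∂_1 − rank ∂_2 = (9 − 6) − 0 = 3, and there is no ∂_2, so H_1 ≅ Z^3.

As a check, the Euler characteristic is 7 − 9 = -2, which agrees with 1 − 3 = -2.

H_0 = Z,  H_1 = Z^3.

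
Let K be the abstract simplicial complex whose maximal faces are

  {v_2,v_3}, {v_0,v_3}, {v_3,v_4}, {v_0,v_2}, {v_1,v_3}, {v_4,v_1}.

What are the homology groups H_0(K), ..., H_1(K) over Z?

H_0 = Z,  H_1 = Z^2.

Fix the vertex order v_0 < v_1 < v_2 < v_3 < v_4 and write every simplex with vertices in increasing order. Then dim K = 1 and the simplices of K are:

  0-simplices (5): [v_0], [v_1], [v_2], [v_3], [v_4]
  1-simplices (6): [v_0,v_2], [v_0,v_3], [v_1,v_3], [v_1,v_4], [v_2,v_3], [v_3,v_4]

so the chain groups are C_0 ≅ Z^5, C_1 ≅ Z^6.

The boundary map ∂_1: C_1 → C_0 sends each edge [p,q] (with p < q) to q − p. For instance
  ∂[v_1,v_3] = [v_3] − [v_1].
This gives a 5×6 integer matrix of rank 4; reducing to Smith normal form yields diagonal entries (1,1,1,1).

Now H_k = ker ∂_k / im ∂_{k+1}, so:

  H_0: rank C_0 − rank ∂_1 = 5 − 4 = 1, and the invariant factors of ∂_1 are all 1, so H_0 ≅ Z.
  H_1: rank ker ∂_1 − rank ∂_2 = (6 − 4) − 0 = 2, and there is no ∂_2, so H_1 ≅ Z^2.

As a check, the Euler characteristic is 5 − 6 = -1, which agrees with 1 − 2 = -1.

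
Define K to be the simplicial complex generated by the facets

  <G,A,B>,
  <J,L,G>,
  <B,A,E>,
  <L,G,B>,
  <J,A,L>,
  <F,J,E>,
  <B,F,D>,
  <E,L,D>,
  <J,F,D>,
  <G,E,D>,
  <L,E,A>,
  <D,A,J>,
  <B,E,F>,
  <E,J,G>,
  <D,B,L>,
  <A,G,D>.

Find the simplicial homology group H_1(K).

H_1 = Z^2.

Order the vertices as A < B < D < E < F < G < J < L. Listing each simplex with vertices in this order, K has dimension 2 with simplices:

  0-simplices (8): A, B, D, E, F, G, J, L
  1-simplices (24): AB, AD, AE, AG, AJ, AL, BD, BE, BF, BG, BL, DE, DF, DG, DJ, DL, EF, EG, EJ, EL, FJ, GJ, GL, JL
  2-simplices (16): ABE, ABG, ADG, ADJ, AEL, AJL, BDF, BDL, BEF, BGL, DEG, DEL, DFJ, EFJ, EGJ, GJL

so the chain groups are C_0 ≅ Z^8, C_1 ≅ Z^24, C_2 ≅ Z^16.

The boundary map ∂_1: C_1 → C_0 is given by ∂[p,q] = [q] − [p].
The 8×24 boundary matrix has rank 7 and Smith normal form diag(1,1,1,1,1,1,1).

∂_2: C_2 → C_1 sends each 2-simplex [p,q,r] to [q,r] − [p,r] + [p,q]. For instance
  ∂AJL = JL − AL + AJ,
  ∂EGJ = GJ − EJ + EG.
The 24×16 boundary matrix has rank 15 and Smith normal form diag(1,1,1,1,1,1,1,1,1,1,1,1,1,1,1).

Reading off H_k = ker ∂_k / im ∂_{k+1}:

  H_1: rank ker ∂_1 − rank ∂_2 = (24 − 7) − 15 = 2, and the invariant factors of ∂_2 are all 1, so H_1 ≅ Z^2.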